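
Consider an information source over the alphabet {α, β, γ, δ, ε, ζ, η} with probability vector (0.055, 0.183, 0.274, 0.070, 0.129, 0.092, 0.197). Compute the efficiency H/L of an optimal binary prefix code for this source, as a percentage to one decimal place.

Entropy H = −Σ p log₂ p ≈ 2.6184 bits.
Huffman merges: 11/200+7/100→1/8; 23/250+1/8→217/1000; 129/1000+183/1000→39/125; 197/1000+217/1000→207/500; 137/500+39/125→293/500; 207/500+293/500→1. L = 1327/500 ≈ 2.6540.
Efficiency = H/L = 2.6184/2.6540 = 98.7%.

98.7%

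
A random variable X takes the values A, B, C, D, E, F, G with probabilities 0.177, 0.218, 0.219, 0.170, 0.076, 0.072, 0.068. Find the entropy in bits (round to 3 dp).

2.655 bits

H = −Σ pᵢ log₂ pᵢ.
−0.177·log₂(0.177) = 0.4422
−0.218·log₂(0.218) = 0.4791
−0.219·log₂(0.219) = 0.4798
−0.170·log₂(0.170) = 0.4346
−0.076·log₂(0.076) = 0.2826
−0.072·log₂(0.072) = 0.2733
−0.068·log₂(0.068) = 0.2637
Sum ≈ 2.6553 → 2.655 bits.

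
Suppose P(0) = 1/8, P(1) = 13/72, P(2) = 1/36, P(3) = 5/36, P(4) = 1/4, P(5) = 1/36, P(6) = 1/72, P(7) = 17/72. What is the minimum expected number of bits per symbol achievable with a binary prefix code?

2.625 bits/symbol

Repeatedly combine the two least-probable nodes; the expected code length is the sum of the merged weights.
merge 1/72 + 1/36 → 1/24
merge 1/36 + 1/24 → 5/72
merge 5/72 + 1/8 → 7/36
merge 5/36 + 13/72 → 23/72
merge 7/36 + 17/72 → 31/72
merge 1/4 + 23/72 → 41/72
merge 31/72 + 41/72 → 1
L = 1/24 + 5/72 + 7/36 + 23/72 + 31/72 + 41/72 + 1 = 21/8 = 2.625 bits/symbol.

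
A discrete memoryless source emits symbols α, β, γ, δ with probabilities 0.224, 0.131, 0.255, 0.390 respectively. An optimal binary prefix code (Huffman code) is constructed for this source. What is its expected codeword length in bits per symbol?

1.965 bits/symbol

Repeatedly combine the two least-probable nodes; the expected code length is the sum of the merged weights.
merge 131/1000 + 28/125 → 71/200
merge 51/200 + 71/200 → 61/100
merge 39/100 + 61/100 → 1
L = 71/200 + 61/100 + 1 = 393/200 = 1.965 bits/symbol.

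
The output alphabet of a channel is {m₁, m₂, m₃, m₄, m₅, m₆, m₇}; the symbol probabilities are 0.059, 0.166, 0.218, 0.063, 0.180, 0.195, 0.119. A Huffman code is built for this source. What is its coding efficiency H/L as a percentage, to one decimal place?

98.6%

Entropy H = −Σ p log₂ p ≈ 2.6720 bits.
Huffman merges: 59/1000+63/1000→61/500; 119/1000+61/500→241/1000; 83/500+9/50→173/500; 39/200+109/500→413/1000; 241/1000+173/500→587/1000; 413/1000+587/1000→1. L = 2709/1000 ≈ 2.7090.
Efficiency = H/L = 2.6720/2.7090 = 98.6%.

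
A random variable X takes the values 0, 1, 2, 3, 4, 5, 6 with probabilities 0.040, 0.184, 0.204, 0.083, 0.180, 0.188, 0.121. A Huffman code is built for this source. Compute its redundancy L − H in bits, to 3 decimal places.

Entropy H = −Σ p log₂ p ≈ 2.6683 bits.
Huffman merges: 1/25+83/1000→123/1000; 121/1000+123/1000→61/250; 9/50+23/125→91/250; 47/250+51/250→49/125; 61/250+91/250→76/125; 49/125+76/125→1. L = 2731/1000 ≈ 2.7310.
L − H = 2.7310 − 2.6683 = 0.063 bits.

0.063 bits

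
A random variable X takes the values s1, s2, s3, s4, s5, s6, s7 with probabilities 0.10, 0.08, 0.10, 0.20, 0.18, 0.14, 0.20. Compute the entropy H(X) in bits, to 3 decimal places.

H = −Σ pᵢ log₂ pᵢ.
−0.10·log₂(0.10) = 0.3322
−0.08·log₂(0.08) = 0.2915
−0.10·log₂(0.10) = 0.3322
−0.20·log₂(0.20) = 0.4644
−0.18·log₂(0.18) = 0.4453
−0.14·log₂(0.14) = 0.3971
−0.20·log₂(0.20) = 0.4644
Sum ≈ 2.7271 → 2.727 bits.

2.727 bits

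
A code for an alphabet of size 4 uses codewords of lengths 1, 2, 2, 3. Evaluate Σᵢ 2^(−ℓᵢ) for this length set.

With common denominator 2^3 = 8: Σ 2^(−ℓᵢ) = 4/8 + 2/8 + 2/8 + 1/8 = 9/8 = 1.125.

1.125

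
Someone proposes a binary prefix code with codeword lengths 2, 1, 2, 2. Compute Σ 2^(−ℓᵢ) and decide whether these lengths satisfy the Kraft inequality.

1.25; no

With common denominator 2^2 = 4: Σ 2^(−ℓᵢ) = 1/4 + 2/4 + 1/4 + 1/4 = 5/4 = 1.25.
Kraft's inequality requires Σ ≤ 1; here Σ = 1.25 > 1, so no such prefix code exists.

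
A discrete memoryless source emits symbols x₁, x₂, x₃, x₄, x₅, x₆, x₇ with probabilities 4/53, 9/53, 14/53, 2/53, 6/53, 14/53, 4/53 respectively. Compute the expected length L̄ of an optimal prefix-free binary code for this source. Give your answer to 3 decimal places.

Repeatedly combine the two least-probable nodes; the expected code length is the sum of the merged weights.
merge 2/53 + 4/53 → 6/53
merge 4/53 + 6/53 → 10/53
merge 6/53 + 9/53 → 15/53
merge 10/53 + 14/53 → 24/53
merge 14/53 + 15/53 → 29/53
merge 24/53 + 29/53 → 1
L = 6/53 + 10/53 + 15/53 + 24/53 + 29/53 + 1 = 137/53 ≈ 2.585 bits/symbol.

2.585 bits/symbol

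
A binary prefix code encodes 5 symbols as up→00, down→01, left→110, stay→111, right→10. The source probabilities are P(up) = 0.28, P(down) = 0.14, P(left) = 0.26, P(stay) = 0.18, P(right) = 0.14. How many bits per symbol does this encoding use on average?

L̄ = Σ pᵢ·ℓᵢ = 0.28·2 + 0.14·2 + 0.26·3 + 0.18·3 + 0.14·2 = 2.44 bits/symbol.

2.44 bits/symbol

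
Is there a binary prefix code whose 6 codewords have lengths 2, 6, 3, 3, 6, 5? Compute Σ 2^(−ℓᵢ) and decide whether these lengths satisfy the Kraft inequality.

0.5625; yes

With common denominator 2^6 = 64: Σ 2^(−ℓᵢ) = 16/64 + 1/64 + 8/64 + 8/64 + 1/64 + 2/64 = 36/64 = 0.5625.
Kraft's inequality requires Σ ≤ 1; here Σ = 0.5625 ≤ 1, so such a prefix code exists.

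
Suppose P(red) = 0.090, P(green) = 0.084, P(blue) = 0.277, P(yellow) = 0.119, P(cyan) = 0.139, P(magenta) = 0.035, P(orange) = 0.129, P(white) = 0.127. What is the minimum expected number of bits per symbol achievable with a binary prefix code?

Repeatedly combine the two least-probable nodes; the expected code length is the sum of the merged weights.
merge 7/200 + 21/250 → 119/1000
merge 9/100 + 119/1000 → 209/1000
merge 119/1000 + 127/1000 → 123/500
merge 129/1000 + 139/1000 → 67/250
merge 209/1000 + 123/500 → 91/200
merge 67/250 + 277/1000 → 109/200
merge 91/200 + 109/200 → 1
L = 119/1000 + 209/1000 + 123/500 + 67/250 + 91/200 + 109/200 + 1 = 1421/500 = 2.842 bits/symbol.

2.842 bits/symbol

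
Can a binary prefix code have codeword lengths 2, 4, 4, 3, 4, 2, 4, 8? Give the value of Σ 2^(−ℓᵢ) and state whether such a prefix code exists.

0.87890625; yes

With common denominator 2^8 = 256: Σ 2^(−ℓᵢ) = 64/256 + 16/256 + 16/256 + 32/256 + 16/256 + 64/256 + 16/256 + 1/256 = 225/256 = 0.87890625.
Kraft's inequality requires Σ ≤ 1; here Σ = 0.87890625 ≤ 1, so such a prefix code exists.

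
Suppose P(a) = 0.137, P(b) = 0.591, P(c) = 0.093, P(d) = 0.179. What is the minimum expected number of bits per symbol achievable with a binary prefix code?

Repeatedly combine the two least-probable nodes; the expected code length is the sum of the merged weights.
merge 93/1000 + 137/1000 → 23/100
merge 179/1000 + 23/100 → 409/1000
merge 409/1000 + 591/1000 → 1
L = 23/100 + 409/1000 + 1 = 1639/1000 = 1.639 bits/symbol.

1.639 bits/symbol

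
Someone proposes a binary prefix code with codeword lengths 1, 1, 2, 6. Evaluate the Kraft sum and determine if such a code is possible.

1.265625; no

With common denominator 2^6 = 64: Σ 2^(−ℓᵢ) = 32/64 + 32/64 + 16/64 + 1/64 = 81/64 = 1.265625.
Kraft's inequality requires Σ ≤ 1; here Σ = 1.265625 > 1, so no such prefix code exists.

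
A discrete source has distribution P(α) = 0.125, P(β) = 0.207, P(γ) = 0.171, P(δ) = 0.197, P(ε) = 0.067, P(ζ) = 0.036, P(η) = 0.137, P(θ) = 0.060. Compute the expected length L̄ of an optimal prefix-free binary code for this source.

2.855 bits/symbol

Repeatedly combine the two least-probable nodes; the expected code length is the sum of the merged weights.
merge 9/250 + 3/50 → 12/125
merge 67/1000 + 12/125 → 163/1000
merge 1/8 + 137/1000 → 131/500
merge 163/1000 + 171/1000 → 167/500
merge 197/1000 + 207/1000 → 101/250
merge 131/500 + 167/500 → 149/250
merge 101/250 + 149/250 → 1
L = 12/125 + 163/1000 + 131/500 + 167/500 + 101/250 + 149/250 + 1 = 571/200 = 2.855 bits/symbol.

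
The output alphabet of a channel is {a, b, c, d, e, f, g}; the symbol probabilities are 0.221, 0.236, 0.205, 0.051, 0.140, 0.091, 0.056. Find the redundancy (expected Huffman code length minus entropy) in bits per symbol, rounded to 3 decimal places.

0.038 bits

Entropy H = −Σ p log₂ p ≈ 2.6052 bits.
Huffman merges: 51/1000+7/125→107/1000; 91/1000+107/1000→99/500; 7/50+99/500→169/500; 41/200+221/1000→213/500; 59/250+169/500→287/500; 213/500+287/500→1. L = 2643/1000 ≈ 2.6430.
L − H = 2.6430 − 2.6052 = 0.038 bits.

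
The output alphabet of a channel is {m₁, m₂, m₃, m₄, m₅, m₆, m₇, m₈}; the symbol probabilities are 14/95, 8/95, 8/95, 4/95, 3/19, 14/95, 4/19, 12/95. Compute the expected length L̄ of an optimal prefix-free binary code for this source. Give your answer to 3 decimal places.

Repeatedly combine the two least-probable nodes; the expected code length is the sum of the merged weights.
merge 4/95 + 8/95 → 12/95
merge 8/95 + 12/95 → 4/19
merge 12/95 + 14/95 → 26/95
merge 14/95 + 3/19 → 29/95
merge 4/19 + 4/19 → 8/19
merge 26/95 + 29/95 → 11/19
merge 8/19 + 11/19 → 1
L = 12/95 + 4/19 + 26/95 + 29/95 + 8/19 + 11/19 + 1 = 277/95 ≈ 2.916 bits/symbol.

2.916 bits/symbol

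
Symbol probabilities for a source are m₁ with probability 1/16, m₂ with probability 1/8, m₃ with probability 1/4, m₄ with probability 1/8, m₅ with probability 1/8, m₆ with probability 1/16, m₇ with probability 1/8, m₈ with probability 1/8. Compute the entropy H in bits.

2.875 bits

Each probability is a power of 1/2, so log₂(1/p) is an integer.
H = Σ p·log₂(1/p) = 1/16·4 + 1/8·3 + 1/4·2 + 1/8·3 + 1/8·3 + 1/16·4 + 1/8·3 + 1/8·3 = 2.875 bits.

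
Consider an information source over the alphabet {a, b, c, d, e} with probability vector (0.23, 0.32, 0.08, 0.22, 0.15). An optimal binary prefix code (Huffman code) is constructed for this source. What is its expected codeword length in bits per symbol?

2.23 bits/symbol

Repeatedly combine the two least-probable nodes; the expected code length is the sum of the merged weights.
merge 2/25 + 3/20 → 23/100
merge 11/50 + 23/100 → 9/20
merge 23/100 + 8/25 → 11/20
merge 9/20 + 11/20 → 1
L = 23/100 + 9/20 + 11/20 + 1 = 223/100 = 2.23 bits/symbol.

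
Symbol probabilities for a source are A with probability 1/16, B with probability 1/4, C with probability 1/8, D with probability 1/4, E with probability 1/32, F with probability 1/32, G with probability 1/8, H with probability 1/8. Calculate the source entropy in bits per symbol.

Each probability is a power of 1/2, so log₂(1/p) is an integer.
H = Σ p·log₂(1/p) = 1/16·4 + 1/4·2 + 1/8·3 + 1/4·2 + 1/32·5 + 1/32·5 + 1/8·3 + 1/8·3 = 2.6875 bits.

2.6875 bits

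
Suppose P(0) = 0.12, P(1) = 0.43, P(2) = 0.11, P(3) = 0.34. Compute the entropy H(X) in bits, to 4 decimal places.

1.7701 bits

H = −Σ pᵢ log₂ pᵢ.
−0.12·log₂(0.12) = 0.3671
−0.43·log₂(0.43) = 0.5236
−0.11·log₂(0.11) = 0.3503
−0.34·log₂(0.34) = 0.5292
Sum ≈ 1.7701 → 1.7701 bits.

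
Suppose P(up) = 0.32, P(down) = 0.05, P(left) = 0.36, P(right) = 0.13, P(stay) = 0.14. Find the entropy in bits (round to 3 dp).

2.052 bits

H = −Σ pᵢ log₂ pᵢ.
−0.32·log₂(0.32) = 0.5260
−0.05·log₂(0.05) = 0.2161
−0.36·log₂(0.36) = 0.5306
−0.13·log₂(0.13) = 0.3826
−0.14·log₂(0.14) = 0.3971
Sum ≈ 2.0525 → 2.052 bits.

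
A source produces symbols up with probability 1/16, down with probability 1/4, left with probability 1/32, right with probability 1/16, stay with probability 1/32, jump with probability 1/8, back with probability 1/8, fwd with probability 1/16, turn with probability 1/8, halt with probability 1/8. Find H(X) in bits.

Each probability is a power of 1/2, so log₂(1/p) is an integer.
H = Σ p·log₂(1/p) = 1/16·4 + 1/4·2 + 1/32·5 + 1/16·4 + 1/32·5 + 1/8·3 + 1/8·3 + 1/16·4 + 1/8·3 + 1/8·3 = 3.0625 bits.

3.0625 bits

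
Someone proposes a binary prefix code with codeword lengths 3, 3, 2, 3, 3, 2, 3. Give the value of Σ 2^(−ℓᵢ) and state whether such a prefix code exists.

With common denominator 2^3 = 8: Σ 2^(−ℓᵢ) = 1/8 + 1/8 + 2/8 + 1/8 + 1/8 + 2/8 + 1/8 = 9/8 = 1.125.
Kraft's inequality requires Σ ≤ 1; here Σ = 1.125 > 1, so no such prefix code exists.

1.125; no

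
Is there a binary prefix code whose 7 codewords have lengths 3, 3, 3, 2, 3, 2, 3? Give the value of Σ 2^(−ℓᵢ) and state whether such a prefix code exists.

With common denominator 2^3 = 8: Σ 2^(−ℓᵢ) = 1/8 + 1/8 + 1/8 + 2/8 + 1/8 + 2/8 + 1/8 = 9/8 = 1.125.
Kraft's inequality requires Σ ≤ 1; here Σ = 1.125 > 1, so no such prefix code exists.

1.125; no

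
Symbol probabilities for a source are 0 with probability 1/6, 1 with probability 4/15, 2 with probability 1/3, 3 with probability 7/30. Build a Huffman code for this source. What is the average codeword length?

2 bits/symbol

Repeatedly combine the two least-probable nodes; the expected code length is the sum of the merged weights.
merge 1/6 + 7/30 → 2/5
merge 4/15 + 1/3 → 3/5
merge 2/5 + 3/5 → 1
L = 2/5 + 3/5 + 1 = 2 bits/symbol.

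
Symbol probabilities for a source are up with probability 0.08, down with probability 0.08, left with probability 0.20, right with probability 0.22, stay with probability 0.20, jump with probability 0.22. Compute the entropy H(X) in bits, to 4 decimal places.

2.4729 bits

H = −Σ pᵢ log₂ pᵢ.
−0.08·log₂(0.08) = 0.2915
−0.08·log₂(0.08) = 0.2915
−0.20·log₂(0.20) = 0.4644
−0.22·log₂(0.22) = 0.4806
−0.20·log₂(0.20) = 0.4644
−0.22·log₂(0.22) = 0.4806
Sum ≈ 2.4729 → 2.4729 bits.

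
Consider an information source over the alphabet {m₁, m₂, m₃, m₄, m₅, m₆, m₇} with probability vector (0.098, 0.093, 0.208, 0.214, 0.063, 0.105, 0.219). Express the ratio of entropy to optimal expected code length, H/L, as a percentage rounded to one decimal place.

98.1%

Entropy H = −Σ p log₂ p ≈ 2.6668 bits.
Huffman merges: 63/1000+93/1000→39/250; 49/500+21/200→203/1000; 39/250+203/1000→359/1000; 26/125+107/500→211/500; 219/1000+359/1000→289/500; 211/500+289/500→1. L = 1359/500 ≈ 2.7180.
Efficiency = H/L = 2.6668/2.7180 = 98.1%.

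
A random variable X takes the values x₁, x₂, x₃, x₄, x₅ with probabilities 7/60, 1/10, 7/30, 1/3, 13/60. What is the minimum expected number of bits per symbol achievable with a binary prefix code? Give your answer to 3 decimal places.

2.217 bits/symbol

Repeatedly combine the two least-probable nodes; the expected code length is the sum of the merged weights.
merge 1/10 + 7/60 → 13/60
merge 13/60 + 13/60 → 13/30
merge 7/30 + 1/3 → 17/30
merge 13/30 + 17/30 → 1
L = 13/60 + 13/30 + 17/30 + 1 = 133/60 ≈ 2.217 bits/symbol.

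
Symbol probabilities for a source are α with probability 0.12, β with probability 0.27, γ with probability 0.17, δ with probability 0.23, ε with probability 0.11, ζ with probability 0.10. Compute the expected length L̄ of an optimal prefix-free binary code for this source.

2.5 bits/symbol

Repeatedly combine the two least-probable nodes; the expected code length is the sum of the merged weights.
merge 1/10 + 11/100 → 21/100
merge 3/25 + 17/100 → 29/100
merge 21/100 + 23/100 → 11/25
merge 27/100 + 29/100 → 14/25
merge 11/25 + 14/25 → 1
L = 21/100 + 29/100 + 11/25 + 14/25 + 1 = 5/2 = 2.5 bits/symbol.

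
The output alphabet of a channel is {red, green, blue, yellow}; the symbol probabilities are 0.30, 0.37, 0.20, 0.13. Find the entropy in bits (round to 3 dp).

1.899 bits

H = −Σ pᵢ log₂ pᵢ.
−0.30·log₂(0.30) = 0.5211
−0.37·log₂(0.37) = 0.5307
−0.20·log₂(0.20) = 0.4644
−0.13·log₂(0.13) = 0.3826
Sum ≈ 1.8988 → 1.899 bits.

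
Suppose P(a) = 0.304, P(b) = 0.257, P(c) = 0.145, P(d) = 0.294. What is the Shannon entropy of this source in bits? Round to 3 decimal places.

H = −Σ pᵢ log₂ pᵢ.
−0.304·log₂(0.304) = 0.5222
−0.257·log₂(0.257) = 0.5038
−0.145·log₂(0.145) = 0.4040
−0.294·log₂(0.294) = 0.5192
Sum ≈ 1.9492 → 1.949 bits.

1.949 bits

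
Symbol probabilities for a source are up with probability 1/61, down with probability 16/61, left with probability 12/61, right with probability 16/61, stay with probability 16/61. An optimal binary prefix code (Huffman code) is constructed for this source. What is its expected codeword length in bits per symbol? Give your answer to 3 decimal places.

Repeatedly combine the two least-probable nodes; the expected code length is the sum of the merged weights.
merge 1/61 + 12/61 → 13/61
merge 13/61 + 16/61 → 29/61
merge 16/61 + 16/61 → 32/61
merge 29/61 + 32/61 → 1
L = 13/61 + 29/61 + 32/61 + 1 = 135/61 ≈ 2.213 bits/symbol.

2.213 bits/symbol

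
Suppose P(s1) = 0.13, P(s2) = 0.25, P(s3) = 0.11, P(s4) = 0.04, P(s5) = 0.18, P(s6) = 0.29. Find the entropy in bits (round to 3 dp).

H = −Σ pᵢ log₂ pᵢ.
−0.13·log₂(0.13) = 0.3826
−0.25·log₂(0.25) = 0.5000
−0.11·log₂(0.11) = 0.3503
−0.04·log₂(0.04) = 0.1858
−0.18·log₂(0.18) = 0.4453
−0.29·log₂(0.29) = 0.5179
Sum ≈ 2.3819 → 2.382 bits.

2.382 bits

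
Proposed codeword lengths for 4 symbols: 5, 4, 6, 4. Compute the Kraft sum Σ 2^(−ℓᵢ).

0.171875

With common denominator 2^6 = 64: Σ 2^(−ℓᵢ) = 2/64 + 4/64 + 1/64 + 4/64 = 11/64 = 0.171875.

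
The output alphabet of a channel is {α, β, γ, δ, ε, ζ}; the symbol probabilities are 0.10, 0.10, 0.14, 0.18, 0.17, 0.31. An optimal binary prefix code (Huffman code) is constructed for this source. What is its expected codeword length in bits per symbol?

2.51 bits/symbol

Repeatedly combine the two least-probable nodes; the expected code length is the sum of the merged weights.
merge 1/10 + 1/10 → 1/5
merge 7/50 + 17/100 → 31/100
merge 9/50 + 1/5 → 19/50
merge 31/100 + 31/100 → 31/50
merge 19/50 + 31/50 → 1
L = 1/5 + 31/100 + 19/50 + 31/50 + 1 = 251/100 = 2.51 bits/symbol.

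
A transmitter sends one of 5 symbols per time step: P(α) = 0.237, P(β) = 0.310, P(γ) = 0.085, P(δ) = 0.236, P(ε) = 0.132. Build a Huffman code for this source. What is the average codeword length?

2.217 bits/symbol

Repeatedly combine the two least-probable nodes; the expected code length is the sum of the merged weights.
merge 17/200 + 33/250 → 217/1000
merge 217/1000 + 59/250 → 453/1000
merge 237/1000 + 31/100 → 547/1000
merge 453/1000 + 547/1000 → 1
L = 217/1000 + 453/1000 + 547/1000 + 1 = 2217/1000 = 2.217 bits/symbol.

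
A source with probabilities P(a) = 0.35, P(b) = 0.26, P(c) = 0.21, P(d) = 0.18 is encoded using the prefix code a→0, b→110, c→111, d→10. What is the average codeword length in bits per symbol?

L̄ = Σ pᵢ·ℓᵢ = 0.35·1 + 0.26·3 + 0.21·3 + 0.18·2 = 2.12 bits/symbol.

2.12 bits/symbol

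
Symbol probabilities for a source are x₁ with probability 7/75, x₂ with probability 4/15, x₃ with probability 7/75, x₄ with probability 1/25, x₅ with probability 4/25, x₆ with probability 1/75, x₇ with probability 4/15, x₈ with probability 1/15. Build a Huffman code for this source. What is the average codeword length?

2.64 bits/symbol

Repeatedly combine the two least-probable nodes; the expected code length is the sum of the merged weights.
merge 1/75 + 1/25 → 4/75
merge 4/75 + 1/15 → 3/25
merge 7/75 + 7/75 → 14/75
merge 3/25 + 4/25 → 7/25
merge 14/75 + 4/15 → 34/75
merge 4/15 + 7/25 → 41/75
merge 34/75 + 41/75 → 1
L = 4/75 + 3/25 + 14/75 + 7/25 + 34/75 + 41/75 + 1 = 66/25 = 2.64 bits/symbol.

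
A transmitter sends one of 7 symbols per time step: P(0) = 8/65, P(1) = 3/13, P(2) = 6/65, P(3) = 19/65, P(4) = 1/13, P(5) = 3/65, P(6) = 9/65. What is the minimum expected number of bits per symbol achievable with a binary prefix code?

Repeatedly combine the two least-probable nodes; the expected code length is the sum of the merged weights.
merge 3/65 + 1/13 → 8/65
merge 6/65 + 8/65 → 14/65
merge 8/65 + 9/65 → 17/65
merge 14/65 + 3/13 → 29/65
merge 17/65 + 19/65 → 36/65
merge 29/65 + 36/65 → 1
L = 8/65 + 14/65 + 17/65 + 29/65 + 36/65 + 1 = 13/5 = 2.6 bits/symbol.

2.6 bits/symbol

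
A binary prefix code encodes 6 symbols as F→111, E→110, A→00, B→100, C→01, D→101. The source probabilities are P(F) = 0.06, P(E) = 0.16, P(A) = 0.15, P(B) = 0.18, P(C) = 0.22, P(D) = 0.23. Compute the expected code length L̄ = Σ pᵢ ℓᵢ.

2.63 bits/symbol

L̄ = Σ pᵢ·ℓᵢ = 0.06·3 + 0.16·3 + 0.15·2 + 0.18·3 + 0.22·2 + 0.23·3 = 2.63 bits/symbol.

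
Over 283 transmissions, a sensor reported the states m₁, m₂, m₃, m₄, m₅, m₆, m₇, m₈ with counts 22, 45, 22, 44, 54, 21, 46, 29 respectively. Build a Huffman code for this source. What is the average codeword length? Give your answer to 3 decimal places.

Probabilities are the counts divided by 283.
Repeatedly combine the two least-probable nodes; the expected code length is the sum of the merged weights.
merge 21/283 + 22/283 → 43/283
merge 22/283 + 29/283 → 51/283
merge 43/283 + 44/283 → 87/283
merge 45/283 + 46/283 → 91/283
merge 51/283 + 54/283 → 105/283
merge 87/283 + 91/283 → 178/283
merge 105/283 + 178/283 → 1
L = 43/283 + 51/283 + 87/283 + 91/283 + 105/283 + 178/283 + 1 = 838/283 ≈ 2.961 bits/symbol.

2.961 bits/symbol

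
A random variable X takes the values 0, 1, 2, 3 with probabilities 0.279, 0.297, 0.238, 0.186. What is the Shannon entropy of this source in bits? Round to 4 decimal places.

1.9783 bits

H = −Σ pᵢ log₂ pᵢ.
−0.279·log₂(0.279) = 0.5138
−0.297·log₂(0.297) = 0.5202
−0.238·log₂(0.238) = 0.4929
−0.186·log₂(0.186) = 0.4514
Sum ≈ 1.9783 → 1.9783 bits.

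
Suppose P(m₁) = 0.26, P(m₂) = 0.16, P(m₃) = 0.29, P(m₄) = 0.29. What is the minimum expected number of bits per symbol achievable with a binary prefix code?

Repeatedly combine the two least-probable nodes; the expected code length is the sum of the merged weights.
merge 4/25 + 13/50 → 21/50
merge 29/100 + 29/100 → 29/50
merge 21/50 + 29/50 → 1
L = 21/50 + 29/50 + 1 = 2 bits/symbol.

2 bits/symbol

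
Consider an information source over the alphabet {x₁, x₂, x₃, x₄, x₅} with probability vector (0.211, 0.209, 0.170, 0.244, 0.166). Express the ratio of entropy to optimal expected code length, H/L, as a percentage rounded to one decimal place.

Entropy H = −Σ p log₂ p ≈ 2.3068 bits.
Huffman merges: 83/500+17/100→42/125; 209/1000+211/1000→21/50; 61/250+42/125→29/50; 21/50+29/50→1. L = 292/125 ≈ 2.3360.
Efficiency = H/L = 2.3068/2.3360 = 98.8%.

98.8%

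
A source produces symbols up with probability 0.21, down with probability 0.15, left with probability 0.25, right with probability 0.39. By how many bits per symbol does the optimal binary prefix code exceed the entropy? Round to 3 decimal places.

Entropy H = −Σ p log₂ p ≈ 1.9132 bits.
Huffman merges: 3/20+21/100→9/25; 1/4+9/25→61/100; 39/100+61/100→1. L = 197/100 ≈ 1.9700.
L − H = 1.9700 − 1.9132 = 0.057 bits.

0.057 bits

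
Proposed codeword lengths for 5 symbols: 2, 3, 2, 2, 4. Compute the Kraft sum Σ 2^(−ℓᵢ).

0.9375

With common denominator 2^4 = 16: Σ 2^(−ℓᵢ) = 4/16 + 2/16 + 4/16 + 4/16 + 1/16 = 15/16 = 0.9375.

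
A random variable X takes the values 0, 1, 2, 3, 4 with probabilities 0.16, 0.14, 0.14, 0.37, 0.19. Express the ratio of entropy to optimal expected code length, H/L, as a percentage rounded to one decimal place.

Entropy H = −Σ p log₂ p ≈ 2.2032 bits.
Huffman merges: 7/50+7/50→7/25; 4/25+19/100→7/20; 7/25+7/20→63/100; 37/100+63/100→1. L = 113/50 ≈ 2.2600.
Efficiency = H/L = 2.2032/2.2600 = 97.5%.

97.5%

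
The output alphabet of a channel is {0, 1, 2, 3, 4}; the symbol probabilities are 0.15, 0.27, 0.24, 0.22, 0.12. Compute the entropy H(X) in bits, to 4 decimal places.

2.2623 bits

H = −Σ pᵢ log₂ pᵢ.
−0.15·log₂(0.15) = 0.4105
−0.27·log₂(0.27) = 0.5100
−0.24·log₂(0.24) = 0.4941
−0.22·log₂(0.22) = 0.4806
−0.12·log₂(0.12) = 0.3671
Sum ≈ 2.2623 → 2.2623 bits.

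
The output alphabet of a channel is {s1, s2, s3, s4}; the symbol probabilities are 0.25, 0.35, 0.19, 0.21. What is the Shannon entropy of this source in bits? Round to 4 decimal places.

H = −Σ pᵢ log₂ pᵢ.
−0.25·log₂(0.25) = 0.5000
−0.35·log₂(0.35) = 0.5301
−0.19·log₂(0.19) = 0.4552
−0.21·log₂(0.21) = 0.4728
Sum ≈ 1.9582 → 1.9582 bits.

1.9582 bits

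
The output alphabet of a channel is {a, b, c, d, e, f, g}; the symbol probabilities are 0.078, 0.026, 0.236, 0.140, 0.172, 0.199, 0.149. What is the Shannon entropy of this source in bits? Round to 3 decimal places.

2.622 bits

H = −Σ pᵢ log₂ pᵢ.
−0.078·log₂(0.078) = 0.2871
−0.026·log₂(0.026) = 0.1369
−0.236·log₂(0.236) = 0.4916
−0.140·log₂(0.140) = 0.3971
−0.172·log₂(0.172) = 0.4368
−0.199·log₂(0.199) = 0.4635
−0.149·log₂(0.149) = 0.4092
Sum ≈ 2.6222 → 2.622 bits.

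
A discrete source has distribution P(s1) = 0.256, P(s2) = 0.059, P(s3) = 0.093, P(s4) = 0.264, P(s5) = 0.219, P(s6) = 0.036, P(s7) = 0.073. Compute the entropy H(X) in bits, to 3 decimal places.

2.498 bits

H = −Σ pᵢ log₂ pᵢ.
−0.256·log₂(0.256) = 0.5032
−0.059·log₂(0.059) = 0.2409
−0.093·log₂(0.093) = 0.3187
−0.264·log₂(0.264) = 0.5072
−0.219·log₂(0.219) = 0.4798
−0.036·log₂(0.036) = 0.1727
−0.073·log₂(0.073) = 0.2756
Sum ≈ 2.4982 → 2.498 bits.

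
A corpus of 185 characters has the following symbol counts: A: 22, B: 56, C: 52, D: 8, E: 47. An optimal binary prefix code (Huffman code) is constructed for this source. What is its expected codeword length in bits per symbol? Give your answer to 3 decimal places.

2.162 bits/symbol

Probabilities are the counts divided by 185.
Repeatedly combine the two least-probable nodes; the expected code length is the sum of the merged weights.
merge 8/185 + 22/185 → 6/37
merge 6/37 + 47/185 → 77/185
merge 52/185 + 56/185 → 108/185
merge 77/185 + 108/185 → 1
L = 6/37 + 77/185 + 108/185 + 1 = 80/37 ≈ 2.162 bits/symbol.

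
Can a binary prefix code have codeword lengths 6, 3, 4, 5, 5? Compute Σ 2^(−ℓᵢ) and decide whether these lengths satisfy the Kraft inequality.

With common denominator 2^6 = 64: Σ 2^(−ℓᵢ) = 1/64 + 8/64 + 4/64 + 2/64 + 2/64 = 17/64 = 0.265625.
Kraft's inequality requires Σ ≤ 1; here Σ = 0.265625 ≤ 1, so such a prefix code exists.

0.265625; yes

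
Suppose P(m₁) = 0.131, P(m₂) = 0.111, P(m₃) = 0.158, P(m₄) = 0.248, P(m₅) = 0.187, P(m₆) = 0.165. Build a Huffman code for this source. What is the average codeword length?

2.565 bits/symbol

Repeatedly combine the two least-probable nodes; the expected code length is the sum of the merged weights.
merge 111/1000 + 131/1000 → 121/500
merge 79/500 + 33/200 → 323/1000
merge 187/1000 + 121/500 → 429/1000
merge 31/125 + 323/1000 → 571/1000
merge 429/1000 + 571/1000 → 1
L = 121/500 + 323/1000 + 429/1000 + 571/1000 + 1 = 513/200 = 2.565 bits/symbol.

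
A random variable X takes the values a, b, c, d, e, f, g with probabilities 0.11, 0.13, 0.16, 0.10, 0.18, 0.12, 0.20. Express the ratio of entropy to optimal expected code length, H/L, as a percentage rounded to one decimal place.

Entropy H = −Σ p log₂ p ≈ 2.7649 bits.
Huffman merges: 1/10+11/100→21/100; 3/25+13/100→1/4; 4/25+9/50→17/50; 1/5+21/100→41/100; 1/4+17/50→59/100; 41/100+59/100→1. L = 14/5 ≈ 2.8000.
Efficiency = H/L = 2.7649/2.8000 = 98.7%.

98.7%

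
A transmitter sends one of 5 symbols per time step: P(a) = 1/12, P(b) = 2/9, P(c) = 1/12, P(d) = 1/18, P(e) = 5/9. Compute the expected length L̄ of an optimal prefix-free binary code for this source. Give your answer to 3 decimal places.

Repeatedly combine the two least-probable nodes; the expected code length is the sum of the merged weights.
merge 1/18 + 1/12 → 5/36
merge 1/12 + 5/36 → 2/9
merge 2/9 + 2/9 → 4/9
merge 4/9 + 5/9 → 1
L = 5/36 + 2/9 + 4/9 + 1 = 65/36 ≈ 1.806 bits/symbol.

1.806 bits/symbol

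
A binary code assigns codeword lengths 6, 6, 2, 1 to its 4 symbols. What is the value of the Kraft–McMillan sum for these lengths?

With common denominator 2^6 = 64: Σ 2^(−ℓᵢ) = 1/64 + 1/64 + 16/64 + 32/64 = 50/64 = 0.78125.

0.78125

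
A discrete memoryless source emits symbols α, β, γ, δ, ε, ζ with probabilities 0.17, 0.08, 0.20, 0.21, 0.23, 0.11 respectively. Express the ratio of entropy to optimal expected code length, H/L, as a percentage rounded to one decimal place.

98.1%

Entropy H = −Σ p log₂ p ≈ 2.5013 bits.
Huffman merges: 2/25+11/100→19/100; 17/100+19/100→9/25; 1/5+21/100→41/100; 23/100+9/25→59/100; 41/100+59/100→1. L = 51/20 ≈ 2.5500.
Efficiency = H/L = 2.5013/2.5500 = 98.1%.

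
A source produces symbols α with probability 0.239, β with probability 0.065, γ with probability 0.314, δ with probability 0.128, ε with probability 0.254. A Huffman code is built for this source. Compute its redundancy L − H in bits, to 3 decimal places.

0.037 bits

Entropy H = −Σ p log₂ p ≈ 2.1564 bits.
Huffman merges: 13/200+16/125→193/1000; 193/1000+239/1000→54/125; 127/500+157/500→71/125; 54/125+71/125→1. L = 2193/1000 ≈ 2.1930.
L − H = 2.1930 − 2.1564 = 0.037 bits.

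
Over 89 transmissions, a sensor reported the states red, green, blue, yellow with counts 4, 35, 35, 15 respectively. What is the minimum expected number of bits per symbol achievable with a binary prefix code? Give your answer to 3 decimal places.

Probabilities are the counts divided by 89.
Repeatedly combine the two least-probable nodes; the expected code length is the sum of the merged weights.
merge 4/89 + 15/89 → 19/89
merge 19/89 + 35/89 → 54/89
merge 35/89 + 54/89 → 1
L = 19/89 + 54/89 + 1 = 162/89 ≈ 1.820 bits/symbol.

1.820 bits/symbol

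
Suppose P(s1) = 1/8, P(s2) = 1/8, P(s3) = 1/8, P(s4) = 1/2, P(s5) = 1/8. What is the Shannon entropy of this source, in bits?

2 bits

Each probability is a power of 1/2, so log₂(1/p) is an integer.
H = Σ p·log₂(1/p) = 1/8·3 + 1/8·3 + 1/8·3 + 1/2·1 + 1/8·3 = 2 bits.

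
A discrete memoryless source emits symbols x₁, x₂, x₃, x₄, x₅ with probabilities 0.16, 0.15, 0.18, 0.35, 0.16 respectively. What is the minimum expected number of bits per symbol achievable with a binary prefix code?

2.3 bits/symbol

Repeatedly combine the two least-probable nodes; the expected code length is the sum of the merged weights.
merge 3/20 + 4/25 → 31/100
merge 4/25 + 9/50 → 17/50
merge 31/100 + 17/50 → 13/20
merge 7/20 + 13/20 → 1
L = 31/100 + 17/50 + 13/20 + 1 = 23/10 = 2.3 bits/symbol.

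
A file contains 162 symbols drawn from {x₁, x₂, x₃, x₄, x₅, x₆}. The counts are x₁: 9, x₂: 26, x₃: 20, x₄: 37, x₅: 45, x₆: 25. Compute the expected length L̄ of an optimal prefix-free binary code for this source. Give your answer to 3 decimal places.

Probabilities are the counts divided by 162.
Repeatedly combine the two least-probable nodes; the expected code length is the sum of the merged weights.
merge 1/18 + 10/81 → 29/162
merge 25/162 + 13/81 → 17/54
merge 29/162 + 37/162 → 11/27
merge 5/18 + 17/54 → 16/27
merge 11/27 + 16/27 → 1
L = 29/162 + 17/54 + 11/27 + 16/27 + 1 = 202/81 ≈ 2.494 bits/symbol.

2.494 bits/symbol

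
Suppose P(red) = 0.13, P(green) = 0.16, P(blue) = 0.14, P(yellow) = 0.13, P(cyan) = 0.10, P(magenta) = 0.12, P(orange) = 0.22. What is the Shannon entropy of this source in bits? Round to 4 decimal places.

2.7652 bits

H = −Σ pᵢ log₂ pᵢ.
−0.13·log₂(0.13) = 0.3826
−0.16·log₂(0.16) = 0.4230
−0.14·log₂(0.14) = 0.3971
−0.13·log₂(0.13) = 0.3826
−0.10·log₂(0.10) = 0.3322
−0.12·log₂(0.12) = 0.3671
−0.22·log₂(0.22) = 0.4806
Sum ≈ 2.7652 → 2.7652 bits.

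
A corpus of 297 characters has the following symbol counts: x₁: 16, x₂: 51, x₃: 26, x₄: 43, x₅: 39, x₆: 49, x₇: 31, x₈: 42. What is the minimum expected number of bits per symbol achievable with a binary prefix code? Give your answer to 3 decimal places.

Probabilities are the counts divided by 297.
Repeatedly combine the two least-probable nodes; the expected code length is the sum of the merged weights.
merge 16/297 + 26/297 → 14/99
merge 31/297 + 13/99 → 70/297
merge 14/99 + 14/99 → 28/99
merge 43/297 + 49/297 → 92/297
merge 17/99 + 70/297 → 11/27
merge 28/99 + 92/297 → 16/27
merge 11/27 + 16/27 → 1
L = 14/99 + 70/297 + 28/99 + 92/297 + 11/27 + 16/27 + 1 = 98/33 ≈ 2.970 bits/symbol.

2.970 bits/symbol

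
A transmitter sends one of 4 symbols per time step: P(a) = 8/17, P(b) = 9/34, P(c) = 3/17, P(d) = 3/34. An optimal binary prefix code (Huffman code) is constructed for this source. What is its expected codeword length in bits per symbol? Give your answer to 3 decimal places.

Repeatedly combine the two least-probable nodes; the expected code length is the sum of the merged weights.
merge 3/34 + 3/17 → 9/34
merge 9/34 + 9/34 → 9/17
merge 8/17 + 9/17 → 1
L = 9/34 + 9/17 + 1 = 61/34 ≈ 1.794 bits/symbol.

1.794 bits/symbol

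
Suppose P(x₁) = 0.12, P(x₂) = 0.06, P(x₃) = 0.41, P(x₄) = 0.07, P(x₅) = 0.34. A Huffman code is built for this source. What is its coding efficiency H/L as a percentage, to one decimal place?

Entropy H = −Σ p log₂ p ≈ 1.9357 bits.
Huffman merges: 3/50+7/100→13/100; 3/25+13/100→1/4; 1/4+17/50→59/100; 41/100+59/100→1. L = 197/100 ≈ 1.9700.
Efficiency = H/L = 1.9357/1.9700 = 98.3%.

98.3%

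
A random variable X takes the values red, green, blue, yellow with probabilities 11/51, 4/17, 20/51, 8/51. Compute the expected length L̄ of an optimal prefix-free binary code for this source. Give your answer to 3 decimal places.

Repeatedly combine the two least-probable nodes; the expected code length is the sum of the merged weights.
merge 8/51 + 11/51 → 19/51
merge 4/17 + 19/51 → 31/51
merge 20/51 + 31/51 → 1
L = 19/51 + 31/51 + 1 = 101/51 ≈ 1.980 bits/symbol.

1.980 bits/symbol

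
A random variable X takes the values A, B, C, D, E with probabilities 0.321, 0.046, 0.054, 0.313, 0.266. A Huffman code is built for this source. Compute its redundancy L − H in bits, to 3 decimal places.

Entropy H = −Σ p log₂ p ≈ 1.9907 bits.
Huffman merges: 23/500+27/500→1/10; 1/10+133/500→183/500; 313/1000+321/1000→317/500; 183/500+317/500→1. L = 21/10 ≈ 2.1000.
L − H = 2.1000 − 1.9907 = 0.109 bits.

0.109 bits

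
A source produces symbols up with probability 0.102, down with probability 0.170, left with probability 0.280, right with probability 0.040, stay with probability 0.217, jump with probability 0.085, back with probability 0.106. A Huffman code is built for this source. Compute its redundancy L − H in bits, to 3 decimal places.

Entropy H = −Σ p log₂ p ≈ 2.5943 bits.
Huffman merges: 1/25+17/200→1/8; 51/500+53/500→26/125; 1/8+17/100→59/200; 26/125+217/1000→17/40; 7/25+59/200→23/40; 17/40+23/40→1. L = 657/250 ≈ 2.6280.
L − H = 2.6280 − 2.5943 = 0.034 bits.

0.034 bits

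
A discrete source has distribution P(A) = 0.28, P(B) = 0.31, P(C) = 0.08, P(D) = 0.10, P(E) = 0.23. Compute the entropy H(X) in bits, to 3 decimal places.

H = −Σ pᵢ log₂ pᵢ.
−0.28·log₂(0.28) = 0.5142
−0.31·log₂(0.31) = 0.5238
−0.08·log₂(0.08) = 0.2915
−0.10·log₂(0.10) = 0.3322
−0.23·log₂(0.23) = 0.4877
Sum ≈ 2.1494 → 2.149 bits.

2.149 bits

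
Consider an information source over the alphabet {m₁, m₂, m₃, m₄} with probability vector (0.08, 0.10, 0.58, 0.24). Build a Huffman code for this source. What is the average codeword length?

Repeatedly combine the two least-probable nodes; the expected code length is the sum of the merged weights.
merge 2/25 + 1/10 → 9/50
merge 9/50 + 6/25 → 21/50
merge 21/50 + 29/50 → 1
L = 9/50 + 21/50 + 1 = 8/5 = 1.6 bits/symbol.

1.6 bits/symbol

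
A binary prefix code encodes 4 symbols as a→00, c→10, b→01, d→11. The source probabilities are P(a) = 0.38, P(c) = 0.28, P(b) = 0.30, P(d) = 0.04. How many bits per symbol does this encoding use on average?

L̄ = Σ pᵢ·ℓᵢ = 0.38·2 + 0.28·2 + 0.30·2 + 0.04·2 = 2 bits/symbol.

2 bits/symbol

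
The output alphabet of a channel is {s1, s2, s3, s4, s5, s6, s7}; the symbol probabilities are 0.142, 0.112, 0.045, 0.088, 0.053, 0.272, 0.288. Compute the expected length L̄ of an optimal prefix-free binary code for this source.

Repeatedly combine the two least-probable nodes; the expected code length is the sum of the merged weights.
merge 9/200 + 53/1000 → 49/500
merge 11/125 + 49/500 → 93/500
merge 14/125 + 71/500 → 127/500
merge 93/500 + 127/500 → 11/25
merge 34/125 + 36/125 → 14/25
merge 11/25 + 14/25 → 1
L = 49/500 + 93/500 + 127/500 + 11/25 + 14/25 + 1 = 1269/500 = 2.538 bits/symbol.

2.538 bits/symbol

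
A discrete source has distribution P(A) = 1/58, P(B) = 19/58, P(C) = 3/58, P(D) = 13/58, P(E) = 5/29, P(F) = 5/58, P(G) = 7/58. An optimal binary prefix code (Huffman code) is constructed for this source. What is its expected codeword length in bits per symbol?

Repeatedly combine the two least-probable nodes; the expected code length is the sum of the merged weights.
merge 1/58 + 3/58 → 2/29
merge 2/29 + 5/58 → 9/58
merge 7/58 + 9/58 → 8/29
merge 5/29 + 13/58 → 23/58
merge 8/29 + 19/58 → 35/58
merge 23/58 + 35/58 → 1
L = 2/29 + 9/58 + 8/29 + 23/58 + 35/58 + 1 = 5/2 = 2.5 bits/symbol.

2.5 bits/symbol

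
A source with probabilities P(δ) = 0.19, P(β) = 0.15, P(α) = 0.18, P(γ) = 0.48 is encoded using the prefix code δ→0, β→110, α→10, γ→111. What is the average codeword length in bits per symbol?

L̄ = Σ pᵢ·ℓᵢ = 0.19·1 + 0.15·3 + 0.18·2 + 0.48·3 = 2.44 bits/symbol.

2.44 bits/symbol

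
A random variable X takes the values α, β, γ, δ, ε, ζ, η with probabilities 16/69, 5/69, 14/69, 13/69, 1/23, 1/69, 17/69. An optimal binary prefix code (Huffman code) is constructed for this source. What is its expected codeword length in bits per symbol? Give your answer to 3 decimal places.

2.507 bits/symbol

Repeatedly combine the two least-probable nodes; the expected code length is the sum of the merged weights.
merge 1/69 + 1/23 → 4/69
merge 4/69 + 5/69 → 3/23
merge 3/23 + 13/69 → 22/69
merge 14/69 + 16/69 → 10/23
merge 17/69 + 22/69 → 13/23
merge 10/23 + 13/23 → 1
L = 4/69 + 3/23 + 22/69 + 10/23 + 13/23 + 1 = 173/69 ≈ 2.507 bits/symbol.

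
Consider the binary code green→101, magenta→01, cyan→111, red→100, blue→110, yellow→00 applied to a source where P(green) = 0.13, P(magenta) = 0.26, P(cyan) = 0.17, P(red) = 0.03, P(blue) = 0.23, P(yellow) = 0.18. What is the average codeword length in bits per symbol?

2.56 bits/symbol

L̄ = Σ pᵢ·ℓᵢ = 0.13·3 + 0.26·2 + 0.17·3 + 0.03·3 + 0.23·3 + 0.18·2 = 2.56 bits/symbol.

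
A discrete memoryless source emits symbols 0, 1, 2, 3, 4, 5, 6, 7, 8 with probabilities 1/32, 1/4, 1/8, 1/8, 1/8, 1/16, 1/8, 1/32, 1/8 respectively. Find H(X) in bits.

2.9375 bits

Each probability is a power of 1/2, so log₂(1/p) is an integer.
H = Σ p·log₂(1/p) = 1/32·5 + 1/4·2 + 1/8·3 + 1/8·3 + 1/8·3 + 1/16·4 + 1/8·3 + 1/32·5 + 1/8·3 = 2.9375 bits.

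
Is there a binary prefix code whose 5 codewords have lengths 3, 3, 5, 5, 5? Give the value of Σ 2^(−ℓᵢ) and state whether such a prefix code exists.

0.34375; yes

With common denominator 2^5 = 32: Σ 2^(−ℓᵢ) = 4/32 + 4/32 + 1/32 + 1/32 + 1/32 = 11/32 = 0.34375.
Kraft's inequality requires Σ ≤ 1; here Σ = 0.34375 ≤ 1, so such a prefix code exists.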